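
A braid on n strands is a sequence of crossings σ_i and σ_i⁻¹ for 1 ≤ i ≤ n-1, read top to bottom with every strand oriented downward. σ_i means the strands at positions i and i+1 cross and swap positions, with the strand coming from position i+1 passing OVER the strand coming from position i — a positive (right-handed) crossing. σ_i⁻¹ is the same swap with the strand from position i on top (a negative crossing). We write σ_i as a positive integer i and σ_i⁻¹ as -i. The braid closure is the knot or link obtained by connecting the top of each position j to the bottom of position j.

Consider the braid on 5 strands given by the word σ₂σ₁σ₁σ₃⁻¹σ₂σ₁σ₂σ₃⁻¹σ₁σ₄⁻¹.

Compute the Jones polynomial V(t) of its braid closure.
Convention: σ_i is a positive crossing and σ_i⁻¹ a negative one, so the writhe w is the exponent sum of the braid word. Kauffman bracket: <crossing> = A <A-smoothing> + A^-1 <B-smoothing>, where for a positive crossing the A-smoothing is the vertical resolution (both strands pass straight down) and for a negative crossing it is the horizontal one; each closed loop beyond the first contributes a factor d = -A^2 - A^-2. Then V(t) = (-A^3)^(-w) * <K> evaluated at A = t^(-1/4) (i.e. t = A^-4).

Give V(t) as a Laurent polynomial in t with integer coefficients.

-t^7 + 2*t^6 - 2*t^5 + 2*t^4 - 2*t^3 + 2*t^2 - t + 1

Derivation:
The presented braid s2 s1 s1 s3^-1 s2 s1 s2 s3^-1 s1 s4^-1 on 5 strands reduces by inverse Markov moves (closure unchanged at each step):
  Destabilize: the word has the form β·s4^-1 where s4^-1 occurs only as the final letter (β ∈ B_4); drop it and the last strand → 4 strands.
Reduced to β = s2 s1 s1 s3^-1 s2 s1 s2 s3^-1 s1 on 4 strands, 9 crossings.
Compute on β:
Braid: s2 s1 s1 s3^-1 s2 s1 s2 s3^-1 s1 on 4 strands, 9 crossings.
Writhe w = (#positive) - (#negative) = 7 - 2 = 5.
Computing the Kauffman bracket via state sum. There are 2^9 = 512 states.
For each crossing: s=0 is the vertical smoothing, s=1 horizontal. Crossing k contributes A^(sign_k * (1 - 2*s_k)); loop factor d = -A^2 - A^-2.
Tabulate the states by total A-exponent and number of loops L (A-exp: L × count):
  A^9: L=4 ×1
  A^7: L=3 ×9
  A^5: L=2 ×28, L=4 ×8
  A^3: L=1 ×32, L=3 ×48, L=5 ×4
  A^1: L=2 ×91, L=4 ×34, L=6 ×1
  A^-1: L=1 ×23, L=3 ×92, L=5 ×11
  A^-3: L=2 ×43, L=4 ×40, L=6 ×1
  A^-5: L=1 ×4, L=3 ×26, L=5 ×6
  A^-7: L=2 ×4, L=4 ×5
  A^-9: L=3 ×1
Each group contributes A^e * Σ count * d^(L-1):
Powers of d = -A^2 - A^-2: d^2 = A^4 + 2 + A^-4; d^3 = -A^6 - 3*A^2 - 3*A^-2 - A^-6; d^4 = A^8 + 4*A^4 + 6 + 4*A^-4 + A^-8; d^5 = -A^10 - 5*A^6 - 10*A^2 - 10*A^-2 - 5*A^-6 - A^-10.
  A^9 * (d^3) = -A^15 - 3*A^11 - 3*A^7 - A^3
  A^7 * (9*d^2) = 9*A^11 + 18*A^7 + 9*A^3
  A^5 * (28*d + 8*d^3) = -8*A^11 - 52*A^7 - 52*A^3 - 8*A^-1
  A^3 * (32 + 48*d^2 + 4*d^4) = 4*A^11 + 64*A^7 + 152*A^3 + 64*A^-1 + 4*A^-5
  A^1 * (91*d + 34*d^3 + d^5) = -A^11 - 39*A^7 - 203*A^3 - 203*A^-1 - 39*A^-5 - A^-9
  A^-1 * (23 + 92*d^2 + 11*d^4) = 11*A^7 + 136*A^3 + 273*A^-1 + 136*A^-5 + 11*A^-9
  A^-3 * (43*d + 40*d^3 + d^5) = -A^7 - 45*A^3 - 173*A^-1 - 173*A^-5 - 45*A^-9 - A^-13
  A^-5 * (4 + 26*d^2 + 6*d^4) = 6*A^3 + 50*A^-1 + 92*A^-5 + 50*A^-9 + 6*A^-13
  A^-7 * (4*d + 5*d^3) = -5*A^-1 - 19*A^-5 - 19*A^-9 - 5*A^-13
  A^-9 * (d^2) = A^-5 + 2*A^-9 + A^-13
Summing the groups: <K> = -A^15 + A^11 - 2*A^7 + 2*A^3 - 2*A^-1 + 2*A^-5 - 2*A^-9 + A^-13
Normalise by the writhe: (-A^3)^(-w) = (-A^3)^(-5) = -A^-15, so f(A) = -A^-15 * <K> = 1 - A^-4 + 2*A^-8 - 2*A^-12 + 2*A^-16 - 2*A^-20 + 2*A^-24 - A^-28.
Substitute A = t^(-1/4), i.e. A^e → t^(-e/4): V(t) = -t^7 + 2*t^6 - 2*t^5 + 2*t^4 - 2*t^3 + 2*t^2 - t + 1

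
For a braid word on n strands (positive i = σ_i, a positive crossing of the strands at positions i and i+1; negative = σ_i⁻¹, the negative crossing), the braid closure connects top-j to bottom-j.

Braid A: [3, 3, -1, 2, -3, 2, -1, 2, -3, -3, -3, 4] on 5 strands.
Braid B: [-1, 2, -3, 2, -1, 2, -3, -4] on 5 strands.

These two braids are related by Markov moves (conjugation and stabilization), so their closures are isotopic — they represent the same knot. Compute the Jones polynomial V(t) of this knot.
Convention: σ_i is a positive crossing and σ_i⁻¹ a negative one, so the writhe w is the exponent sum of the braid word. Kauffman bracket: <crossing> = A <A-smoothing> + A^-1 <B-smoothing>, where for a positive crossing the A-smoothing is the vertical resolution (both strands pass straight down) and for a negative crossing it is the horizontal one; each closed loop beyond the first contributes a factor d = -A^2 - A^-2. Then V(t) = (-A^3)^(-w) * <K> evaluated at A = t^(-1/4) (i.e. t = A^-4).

-t^3 + 3*t^2 - 3*t + 4 - 4*t^-1 + 3*t^-2 - 2*t^-3 + t^-4

Derivation:
Markov-equivalent braids have isotopic closures, hence identical knot invariants. Strip the Markov moves from each word to reach a common short braid β, then compute V(t) once on β.
Braid A: s3 s3 s1^-1 s2 s3^-1 s2 s1^-1 s2 s3^-1 s3^-1 s3^-1 s4 on 5 strands reduces by inverse Markov moves (closure unchanged at each step):
  Destabilize: the word has the form β·s4 where s4 occurs only as the final letter (β ∈ B_4); drop it and the last strand → 4 strands.
  Deconjugate: the word is γ·β·γ⁻¹ with γ = s3 (prefix) and γ⁻¹ = s3^-1 (suffix); strip both.
  Deconjugate: the word is γ·β·γ⁻¹ with γ = s3 (prefix) and γ⁻¹ = s3^-1 (suffix); strip both.
Reduced to β = s1^-1 s2 s3^-1 s2 s1^-1 s2 s3^-1 on 4 strands, 7 crossings.
Braid B: s1^-1 s2 s3^-1 s2 s1^-1 s2 s3^-1 s4^-1 on 5 strands reduces by inverse Markov moves (closure unchanged at each step):
  Destabilize: the word has the form β·s4^-1 where s4^-1 occurs only as the final letter (β ∈ B_4); drop it and the last strand → 4 strands.
Reduced to β = s1^-1 s2 s3^-1 s2 s1^-1 s2 s3^-1 on 4 strands, 7 crossings.
Both give the same β = s1^-1 s2 s3^-1 s2 s1^-1 s2 s3^-1 on 4 strands, so one state sum suffices:
Braid: s1^-1 s2 s3^-1 s2 s1^-1 s2 s3^-1 on 4 strands, 7 crossings.
Writhe w = (#positive) - (#negative) = 3 - 4 = -1.
Enumerate smoothing states for the bracket polynomial. There are 2^7 = 128 states.
Smooth each crossing (0=||, 1=⌣⌢); contribution A^(Σ sign_k(1-2s_k)) * d^(L-1).
Tabulate the states by total A-exponent and number of loops L (A-exp: L × count):
  A^7: L=4 ×1
  A^5: L=3 ×7
  A^3: L=2 ×19, L=4 ×2
  A^1: L=1 ×21, L=3 ×14
  A^-1: L=2 ×32, L=4 ×3
  A^-3: L=3 ×21
  A^-5: L=4 ×7
  A^-7: L=5 ×1
Each group contributes A^e * Σ count * d^(L-1):
Powers of d = -A^2 - A^-2: d^2 = A^4 + 2 + A^-4; d^3 = -A^6 - 3*A^2 - 3*A^-2 - A^-6; d^4 = A^8 + 4*A^4 + 6 + 4*A^-4 + A^-8.
  A^7 * (d^3) = -A^13 - 3*A^9 - 3*A^5 - A
  A^5 * (7*d^2) = 7*A^9 + 14*A^5 + 7*A
  A^3 * (19*d + 2*d^3) = -2*A^9 - 25*A^5 - 25*A - 2*A^-3
  A^1 * (21 + 14*d^2) = 14*A^5 + 49*A + 14*A^-3
  A^-1 * (32*d + 3*d^3) = -3*A^5 - 41*A - 41*A^-3 - 3*A^-7
  A^-3 * (21*d^2) = 21*A + 42*A^-3 + 21*A^-7
  A^-5 * (7*d^3) = -7*A - 21*A^-3 - 21*A^-7 - 7*A^-11
  A^-7 * (d^4) = A + 4*A^-3 + 6*A^-7 + 4*A^-11 + A^-15
Summing the groups: <K> = -A^13 + 2*A^9 - 3*A^5 + 4*A - 4*A^-3 + 3*A^-7 - 3*A^-11 + A^-15
Normalise by the writhe: (-A^3)^(-w) = (-A^3)^(1) = -A^3, so f(A) = -A^3 * <K> = A^16 - 2*A^12 + 3*A^8 - 4*A^4 + 4 - 3*A^-4 + 3*A^-8 - A^-12.
Substitute A = t^(-1/4), i.e. A^e → t^(-e/4): V(t) = -t^3 + 3*t^2 - 3*t + 4 - 4*t^-1 + 3*t^-2 - 2*t^-3 + t^-4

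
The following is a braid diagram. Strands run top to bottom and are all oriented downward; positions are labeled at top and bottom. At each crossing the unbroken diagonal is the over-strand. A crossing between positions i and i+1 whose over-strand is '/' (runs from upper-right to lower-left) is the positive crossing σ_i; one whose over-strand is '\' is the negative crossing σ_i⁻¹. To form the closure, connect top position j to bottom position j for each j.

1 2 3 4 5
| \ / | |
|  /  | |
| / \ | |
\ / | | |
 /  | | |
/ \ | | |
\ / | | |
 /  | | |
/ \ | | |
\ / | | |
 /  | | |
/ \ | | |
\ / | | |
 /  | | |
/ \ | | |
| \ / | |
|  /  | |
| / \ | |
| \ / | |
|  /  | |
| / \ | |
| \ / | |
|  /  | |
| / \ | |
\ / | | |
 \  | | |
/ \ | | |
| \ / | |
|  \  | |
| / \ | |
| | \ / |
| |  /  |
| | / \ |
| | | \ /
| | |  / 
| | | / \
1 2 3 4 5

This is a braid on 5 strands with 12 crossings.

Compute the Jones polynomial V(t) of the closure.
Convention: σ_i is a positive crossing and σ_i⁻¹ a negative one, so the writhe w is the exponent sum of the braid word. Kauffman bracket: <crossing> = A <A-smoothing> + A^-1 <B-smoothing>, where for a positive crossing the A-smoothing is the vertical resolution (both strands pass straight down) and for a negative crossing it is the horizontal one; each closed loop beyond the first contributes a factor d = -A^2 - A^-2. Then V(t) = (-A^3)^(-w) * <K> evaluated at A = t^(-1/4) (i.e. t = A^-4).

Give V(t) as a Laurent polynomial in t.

Reading the diagram top to bottom ('/'-over between positions i,i+1 = s_i, '\'-over = s_i^-1): braid word = s2 s1 s1 s1 s1 s2 s2 s2 s1^-1 s2^-1 s3 s4.
The presented braid s2 s1 s1 s1 s1 s2 s2 s2 s1^-1 s2^-1 s3 s4 on 5 strands reduces by inverse Markov moves (closure unchanged at each step):
  Destabilize: the word has the form β·s4 where s4 occurs only as the final letter (β ∈ B_4); drop it and the last strand → 4 strands.
  Destabilize: the word has the form β·s3 where s3 occurs only as the final letter (β ∈ B_3); drop it and the last strand → 3 strands.
  Deconjugate: the word is γ·β·γ⁻¹ with γ = s2 s1 (prefix) and γ⁻¹ = s1^-1 s2^-1 (suffix); strip both.
Reduced to β = s1 s1 s1 s2 s2 s2 on 3 strands, 6 crossings.
Compute on β:
Braid: s1 s1 s1 s2 s2 s2 on 3 strands, 6 crossings.
Writhe w = (#positive) - (#negative) = 6 - 0 = 6.
Enumerate smoothing states for the bracket polynomial. There are 2^6 = 64 states.
For each crossing: s=0 is the vertical smoothing, s=1 horizontal. Crossing k contributes A^(sign_k * (1 - 2*s_k)); loop factor d = -A^2 - A^-2.
Tabulate the states by total A-exponent and number of loops L (A-exp: L × count):
  A^6: L=3 ×1
  A^4: L=2 ×6
  A^2: L=1 ×9, L=3 ×6
  A^0: L=2 ×18, L=4 ×2
  A^-2: L=3 ×15
  A^-4: L=4 ×6
  A^-6: L=5 ×1
Each group contributes A^e * Σ count * d^(L-1):
Powers of d = -A^2 - A^-2: d^2 = A^4 + 2 + A^-4; d^3 = -A^6 - 3*A^2 - 3*A^-2 - A^-6; d^4 = A^8 + 4*A^4 + 6 + 4*A^-4 + A^-8.
  A^6 * (d^2) = A^10 + 2*A^6 + A^2
  A^4 * (6*d) = -6*A^6 - 6*A^2
  A^2 * (9 + 6*d^2) = 6*A^6 + 21*A^2 + 6*A^-2
  A^0 * (18*d + 2*d^3) = -2*A^6 - 24*A^2 - 24*A^-2 - 2*A^-6
  A^-2 * (15*d^2) = 15*A^2 + 30*A^-2 + 15*A^-6
  A^-4 * (6*d^3) = -6*A^2 - 18*A^-2 - 18*A^-6 - 6*A^-10
  A^-6 * (d^4) = A^2 + 4*A^-2 + 6*A^-6 + 4*A^-10 + A^-14
Summing the groups: <K> = A^10 + 2*A^2 - 2*A^-2 + A^-6 - 2*A^-10 + A^-14
Normalise by the writhe: (-A^3)^(-w) = (-A^3)^(-6) = A^-18, so f(A) = A^-18 * <K> = A^-8 + 2*A^-16 - 2*A^-20 + A^-24 - 2*A^-28 + A^-32.
Substitute A = t^(-1/4), i.e. A^e → t^(-e/4): V(t) = t^8 - 2*t^7 + t^6 - 2*t^5 + 2*t^4 + t^2

Answer: t^8 - 2*t^7 + t^6 - 2*t^5 + 2*t^4 + t^2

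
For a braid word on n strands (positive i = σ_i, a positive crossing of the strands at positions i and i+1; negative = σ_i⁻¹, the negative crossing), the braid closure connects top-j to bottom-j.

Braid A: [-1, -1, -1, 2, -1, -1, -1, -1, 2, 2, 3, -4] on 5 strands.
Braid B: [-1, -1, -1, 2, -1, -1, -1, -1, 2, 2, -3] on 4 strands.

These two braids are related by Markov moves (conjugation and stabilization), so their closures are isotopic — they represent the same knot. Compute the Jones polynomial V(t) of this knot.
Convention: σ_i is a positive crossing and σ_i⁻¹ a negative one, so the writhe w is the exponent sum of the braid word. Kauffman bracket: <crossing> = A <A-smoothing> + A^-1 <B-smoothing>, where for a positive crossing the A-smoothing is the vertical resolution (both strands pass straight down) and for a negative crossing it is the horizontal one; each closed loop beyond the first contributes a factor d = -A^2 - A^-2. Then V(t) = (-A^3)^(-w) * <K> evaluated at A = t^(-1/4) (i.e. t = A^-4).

-t + 2 - 3*t^-1 + 6*t^-2 - 6*t^-3 + 7*t^-4 - 7*t^-5 + 6*t^-6 - 4*t^-7 + 2*t^-8 - t^-9

Derivation:
Markov-equivalent braids have isotopic closures, hence identical knot invariants. Strip the Markov moves from each word to reach a common short braid β, then compute V(t) once on β.
Braid A: s1^-1 s1^-1 s1^-1 s2 s1^-1 s1^-1 s1^-1 s1^-1 s2 s2 s3 s4^-1 on 5 strands reduces by inverse Markov moves (closure unchanged at each step):
  Destabilize: the word has the form β·s4^-1 where s4^-1 occurs only as the final letter (β ∈ B_4); drop it and the last strand → 4 strands.
  Destabilize: the word has the form β·s3 where s3 occurs only as the final letter (β ∈ B_3); drop it and the last strand → 3 strands.
Reduced to β = s1^-1 s1^-1 s1^-1 s2 s1^-1 s1^-1 s1^-1 s1^-1 s2 s2 on 3 strands, 10 crossings.
Braid B: s1^-1 s1^-1 s1^-1 s2 s1^-1 s1^-1 s1^-1 s1^-1 s2 s2 s3^-1 on 4 strands reduces by inverse Markov moves (closure unchanged at each step):
  Destabilize: the word has the form β·s3^-1 where s3^-1 occurs only as the final letter (β ∈ B_3); drop it and the last strand → 3 strands.
Reduced to β = s1^-1 s1^-1 s1^-1 s2 s1^-1 s1^-1 s1^-1 s1^-1 s2 s2 on 3 strands, 10 crossings.
Both give the same β = s1^-1 s1^-1 s1^-1 s2 s1^-1 s1^-1 s1^-1 s1^-1 s2 s2 on 3 strands, so one state sum suffices:
Braid: s1^-1 s1^-1 s1^-1 s2 s1^-1 s1^-1 s1^-1 s1^-1 s2 s2 on 3 strands, 10 crossings.
Writhe w = (#positive) - (#negative) = 3 - 7 = -4.
State-sum expansion of <K>. There are 2^10 = 1024 states.
Each crossing splits two ways (0=vertical, 1=horizontal). The state's weight is A^(#A-smoothings - #B-smoothings) * d^(loops - 1).
Tabulate the states by total A-exponent and number of loops L (A-exp: L × count):
  A^10: L=8 ×1
  A^8: L=7 ×10
  A^6: L=6 ×44, L=8 ×1
  A^4: L=5 ×112, L=7 ×8
  A^2: L=4 ×182, L=6 ×28
  A^0: L=3 ×194, L=5 ×58
  A^-2: L=2 ×130, L=4 ×79, L=6 ×1
  A^-4: L=1 ×45, L=3 ×70, L=5 ×5
  A^-6: L=2 ×36, L=4 ×9
  A^-8: L=3 ×10
  A^-10: L=4 ×1
Each group contributes A^e * Σ count * d^(L-1):
Powers of d = -A^2 - A^-2: d^2 = A^4 + 2 + A^-4; d^3 = -A^6 - 3*A^2 - 3*A^-2 - A^-6; d^4 = A^8 + 4*A^4 + 6 + 4*A^-4 + A^-8; d^5 = -A^10 - 5*A^6 - 10*A^2 - 10*A^-2 - 5*A^-6 - A^-10; d^6 = A^12 + 6*A^8 + 15*A^4 + 20 + 15*A^-4 + 6*A^-8 + A^-12; d^7 = -A^14 - 7*A^10 - 21*A^6 - 35*A^2 - 35*A^-2 - 21*A^-6 - 7*A^-10 - A^-14.
  A^10 * (d^7) = -A^24 - 7*A^20 - 21*A^16 - 35*A^12 - 35*A^8 - 21*A^4 - 7 - A^-4
  A^8 * (10*d^6) = 10*A^20 + 60*A^16 + 150*A^12 + 200*A^8 + 150*A^4 + 60 + 10*A^-4
  A^6 * (44*d^5 + d^7) = -A^20 - 51*A^16 - 241*A^12 - 475*A^8 - 475*A^4 - 241 - 51*A^-4 - A^-8
  A^4 * (112*d^4 + 8*d^6) = 8*A^16 + 160*A^12 + 568*A^8 + 832*A^4 + 568 + 160*A^-4 + 8*A^-8
  A^2 * (182*d^3 + 28*d^5) = -28*A^12 - 322*A^8 - 826*A^4 - 826 - 322*A^-4 - 28*A^-8
  A^0 * (194*d^2 + 58*d^4) = 58*A^8 + 426*A^4 + 736 + 426*A^-4 + 58*A^-8
  A^-2 * (130*d + 79*d^3 + d^5) = -A^8 - 84*A^4 - 377 - 377*A^-4 - 84*A^-8 - A^-12
  A^-4 * (45 + 70*d^2 + 5*d^4) = 5*A^4 + 90 + 215*A^-4 + 90*A^-8 + 5*A^-12
  A^-6 * (36*d + 9*d^3) = -9 - 63*A^-4 - 63*A^-8 - 9*A^-12
  A^-8 * (10*d^2) = 10*A^-4 + 20*A^-8 + 10*A^-12
  A^-10 * (d^3) = -A^-4 - 3*A^-8 - 3*A^-12 - A^-16
Summing the groups: <K> = -A^24 + 2*A^20 - 4*A^16 + 6*A^12 - 7*A^8 + 7*A^4 - 6 + 6*A^-4 - 3*A^-8 + 2*A^-12 - A^-16
Normalise by the writhe: (-A^3)^(-w) = (-A^3)^(4) = A^12, so f(A) = A^12 * <K> = -A^36 + 2*A^32 - 4*A^28 + 6*A^24 - 7*A^20 + 7*A^16 - 6*A^12 + 6*A^8 - 3*A^4 + 2 - A^-4.
Substitute A = t^(-1/4), i.e. A^e → t^(-e/4): V(t) = -t + 2 - 3*t^-1 + 6*t^-2 - 6*t^-3 + 7*t^-4 - 7*t^-5 + 6*t^-6 - 4*t^-7 + 2*t^-8 - t^-9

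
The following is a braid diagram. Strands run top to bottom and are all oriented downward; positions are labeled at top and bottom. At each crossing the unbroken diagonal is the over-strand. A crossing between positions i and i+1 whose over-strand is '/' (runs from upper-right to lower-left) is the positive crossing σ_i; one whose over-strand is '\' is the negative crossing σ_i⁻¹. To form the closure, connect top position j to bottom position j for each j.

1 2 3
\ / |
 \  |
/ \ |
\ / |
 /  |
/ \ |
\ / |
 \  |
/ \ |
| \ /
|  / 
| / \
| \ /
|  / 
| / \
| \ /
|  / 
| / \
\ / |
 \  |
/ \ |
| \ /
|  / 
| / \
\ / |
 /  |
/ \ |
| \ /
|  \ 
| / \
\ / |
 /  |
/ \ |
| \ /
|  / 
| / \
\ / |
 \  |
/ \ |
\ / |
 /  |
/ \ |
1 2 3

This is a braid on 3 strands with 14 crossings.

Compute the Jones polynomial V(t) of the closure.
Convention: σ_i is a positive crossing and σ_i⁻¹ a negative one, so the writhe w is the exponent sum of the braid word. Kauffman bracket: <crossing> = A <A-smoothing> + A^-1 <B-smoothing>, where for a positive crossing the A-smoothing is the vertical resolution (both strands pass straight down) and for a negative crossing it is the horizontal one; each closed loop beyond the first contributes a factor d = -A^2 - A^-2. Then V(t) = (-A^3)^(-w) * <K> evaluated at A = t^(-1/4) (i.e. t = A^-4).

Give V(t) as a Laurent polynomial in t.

Reading the diagram top to bottom ('/'-over between positions i,i+1 = s_i, '\'-over = s_i^-1): braid word = s1^-1 s1 s1^-1 s2 s2 s2 s1^-1 s2 s1 s2^-1 s1 s2 s1^-1 s1.
The presented braid s1^-1 s1 s1^-1 s2 s2 s2 s1^-1 s2 s1 s2^-1 s1 s2 s1^-1 s1 on 3 strands reduces by inverse Markov moves (closure unchanged at each step):
  Deconjugate: the word is γ·β·γ⁻¹ with γ = s1^-1 s1 (prefix) and γ⁻¹ = s1^-1 s1 (suffix); strip both.
Reduced to β = s1^-1 s2 s2 s2 s1^-1 s2 s1 s2^-1 s1 s2 on 3 strands, 10 crossings.
Compute on β:
Braid: s1^-1 s2 s2 s2 s1^-1 s2 s1 s2^-1 s1 s2 on 3 strands, 10 crossings.
Writhe w = (#positive) - (#negative) = 7 - 3 = 4.
Enumerate smoothing states for the bracket polynomial. There are 2^10 = 1024 states.
Smooth each crossing (0=||, 1=⌣⌢); contribution A^(Σ sign_k(1-2s_k)) * d^(L-1).
Tabulate the states by total A-exponent and number of loops L (A-exp: L × count):
  A^10: L=2 ×1
  A^8: L=1 ×5, L=3 ×5
  A^6: L=2 ×39, L=4 ×6
  A^4: L=1 ×34, L=3 ×85, L=5 ×1
  A^2: L=2 ×138, L=4 ×72
  A^0: L=1 ×48, L=3 ×167, L=5 ×37
  A^-2: L=2 ×91, L=4 ×109, L=6 ×10
  A^-4: L=3 ×82, L=5 ×37, L=7 ×1
  A^-6: L=4 ×40, L=6 ×5
  A^-8: L=5 ×10
  A^-10: L=6 ×1
Each group contributes A^e * Σ count * d^(L-1):
Powers of d = -A^2 - A^-2: d^2 = A^4 + 2 + A^-4; d^3 = -A^6 - 3*A^2 - 3*A^-2 - A^-6; d^4 = A^8 + 4*A^4 + 6 + 4*A^-4 + A^-8; d^5 = -A^10 - 5*A^6 - 10*A^2 - 10*A^-2 - 5*A^-6 - A^-10; d^6 = A^12 + 6*A^8 + 15*A^4 + 20 + 15*A^-4 + 6*A^-8 + A^-12.
  A^10 * (d) = -A^12 - A^8
  A^8 * (5 + 5*d^2) = 5*A^12 + 15*A^8 + 5*A^4
  A^6 * (39*d + 6*d^3) = -6*A^12 - 57*A^8 - 57*A^4 - 6
  A^4 * (34 + 85*d^2 + d^4) = A^12 + 89*A^8 + 210*A^4 + 89 + A^-4
  A^2 * (138*d + 72*d^3) = -72*A^8 - 354*A^4 - 354 - 72*A^-4
  A^0 * (48 + 167*d^2 + 37*d^4) = 37*A^8 + 315*A^4 + 604 + 315*A^-4 + 37*A^-8
  A^-2 * (91*d + 109*d^3 + 10*d^5) = -10*A^8 - 159*A^4 - 518 - 518*A^-4 - 159*A^-8 - 10*A^-12
  A^-4 * (82*d^2 + 37*d^4 + d^6) = A^8 + 43*A^4 + 245 + 406*A^-4 + 245*A^-8 + 43*A^-12 + A^-16
  A^-6 * (40*d^3 + 5*d^5) = -5*A^4 - 65 - 170*A^-4 - 170*A^-8 - 65*A^-12 - 5*A^-16
  A^-8 * (10*d^4) = 10 + 40*A^-4 + 60*A^-8 + 40*A^-12 + 10*A^-16
  A^-10 * (d^5) = -1 - 5*A^-4 - 10*A^-8 - 10*A^-12 - 5*A^-16 - A^-20
Summing the groups: <K> = -A^12 + 2*A^8 - 2*A^4 + 4 - 3*A^-4 + 3*A^-8 - 2*A^-12 + A^-16 - A^-20
Normalise by the writhe: (-A^3)^(-w) = (-A^3)^(-4) = A^-12, so f(A) = A^-12 * <K> = -1 + 2*A^-4 - 2*A^-8 + 4*A^-12 - 3*A^-16 + 3*A^-20 - 2*A^-24 + A^-28 - A^-32.
Substitute A = t^(-1/4), i.e. A^e → t^(-e/4): V(t) = -t^8 + t^7 - 2*t^6 + 3*t^5 - 3*t^4 + 4*t^3 - 2*t^2 + 2*t - 1

Answer: -t^8 + t^7 - 2*t^6 + 3*t^5 - 3*t^4 + 4*t^3 - 2*t^2 + 2*t - 1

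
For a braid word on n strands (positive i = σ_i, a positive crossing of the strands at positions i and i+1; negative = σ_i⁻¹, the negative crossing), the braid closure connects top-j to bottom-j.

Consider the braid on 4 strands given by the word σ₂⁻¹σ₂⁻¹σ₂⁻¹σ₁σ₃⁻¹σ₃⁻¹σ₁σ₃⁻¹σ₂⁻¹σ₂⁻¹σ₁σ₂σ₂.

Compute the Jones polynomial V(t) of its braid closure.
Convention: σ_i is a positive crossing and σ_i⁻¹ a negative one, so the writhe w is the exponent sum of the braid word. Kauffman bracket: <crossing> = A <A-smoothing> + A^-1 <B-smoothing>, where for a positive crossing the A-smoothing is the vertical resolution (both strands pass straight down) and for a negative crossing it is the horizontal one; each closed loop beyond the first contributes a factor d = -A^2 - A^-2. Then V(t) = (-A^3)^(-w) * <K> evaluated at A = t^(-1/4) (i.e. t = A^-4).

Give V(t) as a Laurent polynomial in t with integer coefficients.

-t^2 + 2*t - 3 + 6*t^-1 - 6*t^-2 + 7*t^-3 - 6*t^-4 + 4*t^-5 - 3*t^-6 + t^-7

Derivation:
The presented braid s2^-1 s2^-1 s2^-1 s1 s3^-1 s3^-1 s1 s3^-1 s2^-1 s2^-1 s1 s2 s2 on 4 strands reduces by inverse Markov moves (closure unchanged at each step):
  Deconjugate: the word is γ·β·γ⁻¹ with γ = s2^-1 (prefix) and γ⁻¹ = s2 (suffix); strip both.
  Deconjugate: the word is γ·β·γ⁻¹ with γ = s2^-1 (prefix) and γ⁻¹ = s2 (suffix); strip both.
Reduced to β = s2^-1 s1 s3^-1 s3^-1 s1 s3^-1 s2^-1 s2^-1 s1 on 4 strands, 9 crossings.
Compute on β:
Braid: s2^-1 s1 s3^-1 s3^-1 s1 s3^-1 s2^-1 s2^-1 s1 on 4 strands, 9 crossings.
Writhe w = (#positive) - (#negative) = 3 - 6 = -3.
State-sum expansion of <K>. There are 2^9 = 512 states.
For each crossing: s=0 is the vertical smoothing, s=1 horizontal. Crossing k contributes A^(sign_k * (1 - 2*s_k)); loop factor d = -A^2 - A^-2.
Tabulate the states by total A-exponent and number of loops L (A-exp: L × count):
  A^9: L=6 ×1
  A^7: L=5 ×9
  A^5: L=4 ×35, L=6 ×1
  A^3: L=3 ×73, L=5 ×11
  A^1: L=2 ×81, L=4 ×44, L=6 ×1
  A^-1: L=1 ×39, L=3 ×77, L=5 ×10
  A^-3: L=2 ×55, L=4 ×28, L=6 ×1
  A^-5: L=3 ×32, L=5 ×4
  A^-7: L=4 ×9
  A^-9: L=5 ×1
Each group contributes A^e * Σ count * d^(L-1):
Powers of d = -A^2 - A^-2: d^2 = A^4 + 2 + A^-4; d^3 = -A^6 - 3*A^2 - 3*A^-2 - A^-6; d^4 = A^8 + 4*A^4 + 6 + 4*A^-4 + A^-8; d^5 = -A^10 - 5*A^6 - 10*A^2 - 10*A^-2 - 5*A^-6 - A^-10.
  A^9 * (d^5) = -A^19 - 5*A^15 - 10*A^11 - 10*A^7 - 5*A^3 - A^-1
  A^7 * (9*d^4) = 9*A^15 + 36*A^11 + 54*A^7 + 36*A^3 + 9*A^-1
  A^5 * (35*d^3 + d^5) = -A^15 - 40*A^11 - 115*A^7 - 115*A^3 - 40*A^-1 - A^-5
  A^3 * (73*d^2 + 11*d^4) = 11*A^11 + 117*A^7 + 212*A^3 + 117*A^-1 + 11*A^-5
  A^1 * (81*d + 44*d^3 + d^5) = -A^11 - 49*A^7 - 223*A^3 - 223*A^-1 - 49*A^-5 - A^-9
  A^-1 * (39 + 77*d^2 + 10*d^4) = 10*A^7 + 117*A^3 + 253*A^-1 + 117*A^-5 + 10*A^-9
  A^-3 * (55*d + 28*d^3 + d^5) = -A^7 - 33*A^3 - 149*A^-1 - 149*A^-5 - 33*A^-9 - A^-13
  A^-5 * (32*d^2 + 4*d^4) = 4*A^3 + 48*A^-1 + 88*A^-5 + 48*A^-9 + 4*A^-13
  A^-7 * (9*d^3) = -9*A^-1 - 27*A^-5 - 27*A^-9 - 9*A^-13
  A^-9 * (d^4) = A^-1 + 4*A^-5 + 6*A^-9 + 4*A^-13 + A^-17
Summing the groups: <K> = -A^19 + 3*A^15 - 4*A^11 + 6*A^7 - 7*A^3 + 6*A^-1 - 6*A^-5 + 3*A^-9 - 2*A^-13 + A^-17
Normalise by the writhe: (-A^3)^(-w) = (-A^3)^(3) = -A^9, so f(A) = -A^9 * <K> = A^28 - 3*A^24 + 4*A^20 - 6*A^16 + 7*A^12 - 6*A^8 + 6*A^4 - 3 + 2*A^-4 - A^-8.
Substitute A = t^(-1/4), i.e. A^e → t^(-e/4): V(t) = -t^2 + 2*t - 3 + 6*t^-1 - 6*t^-2 + 7*t^-3 - 6*t^-4 + 4*t^-5 - 3*t^-6 + t^-7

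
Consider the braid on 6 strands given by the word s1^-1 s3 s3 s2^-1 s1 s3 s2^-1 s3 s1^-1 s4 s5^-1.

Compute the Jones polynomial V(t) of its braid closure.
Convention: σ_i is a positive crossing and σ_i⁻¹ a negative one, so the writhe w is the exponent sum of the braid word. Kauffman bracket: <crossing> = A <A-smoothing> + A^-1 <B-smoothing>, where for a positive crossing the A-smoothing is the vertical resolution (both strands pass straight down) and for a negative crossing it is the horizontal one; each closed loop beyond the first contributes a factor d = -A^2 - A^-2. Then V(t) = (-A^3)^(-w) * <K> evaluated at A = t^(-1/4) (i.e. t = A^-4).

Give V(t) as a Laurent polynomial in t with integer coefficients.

t^5 - 2*t^4 + 3*t^3 - 3*t^2 + 3*t - 3 + 2*t^-1 - t^-2 + t^-3

Derivation:
The presented braid s1^-1 s3 s3 s2^-1 s1 s3 s2^-1 s3 s1^-1 s4 s5^-1 on 6 strands reduces by inverse Markov moves (closure unchanged at each step):
  Destabilize: the word has the form β·s5^-1 where s5^-1 occurs only as the final letter (β ∈ B_5); drop it and the last strand → 5 strands.
  Destabilize: the word has the form β·s4 where s4 occurs only as the final letter (β ∈ B_4); drop it and the last strand → 4 strands.
Reduced to β = s1^-1 s3 s3 s2^-1 s1 s3 s2^-1 s3 s1^-1 on 4 strands, 9 crossings.
Compute on β:
Braid: s1^-1 s3 s3 s2^-1 s1 s3 s2^-1 s3 s1^-1 on 4 strands, 9 crossings.
Writhe w = (#positive) - (#negative) = 5 - 4 = 1.
Computing the Kauffman bracket via state sum. There are 2^9 = 512 states.
Smooth each crossing (0=||, 1=⌣⌢); contribution A^(Σ sign_k(1-2s_k)) * d^(L-1).
Tabulate the states by total A-exponent and number of loops L (A-exp: L × count):
  A^9: L=4 ×1
  A^7: L=3 ×9
  A^5: L=2 ×29, L=4 ×7
  A^3: L=1 ×30, L=3 ×52, L=5 ×2
  A^1: L=2 ×83, L=4 ×43
  A^-1: L=1 ×11, L=3 ×93, L=5 ×22
  A^-3: L=2 ×19, L=4 ×58, L=6 ×7
  A^-5: L=3 ×15, L=5 ×20, L=7 ×1
  A^-7: L=4 ×6, L=6 ×3
  A^-9: L=5 ×1
Each group contributes A^e * Σ count * d^(L-1):
Powers of d = -A^2 - A^-2: d^2 = A^4 + 2 + A^-4; d^3 = -A^6 - 3*A^2 - 3*A^-2 - A^-6; d^4 = A^8 + 4*A^4 + 6 + 4*A^-4 + A^-8; d^5 = -A^10 - 5*A^6 - 10*A^2 - 10*A^-2 - 5*A^-6 - A^-10; d^6 = A^12 + 6*A^8 + 15*A^4 + 20 + 15*A^-4 + 6*A^-8 + A^-12.
  A^9 * (d^3) = -A^15 - 3*A^11 - 3*A^7 - A^3
  A^7 * (9*d^2) = 9*A^11 + 18*A^7 + 9*A^3
  A^5 * (29*d + 7*d^3) = -7*A^11 - 50*A^7 - 50*A^3 - 7*A^-1
  A^3 * (30 + 52*d^2 + 2*d^4) = 2*A^11 + 60*A^7 + 146*A^3 + 60*A^-1 + 2*A^-5
  A^1 * (83*d + 43*d^3) = -43*A^7 - 212*A^3 - 212*A^-1 - 43*A^-5
  A^-1 * (11 + 93*d^2 + 22*d^4) = 22*A^7 + 181*A^3 + 329*A^-1 + 181*A^-5 + 22*A^-9
  A^-3 * (19*d + 58*d^3 + 7*d^5) = -7*A^7 - 93*A^3 - 263*A^-1 - 263*A^-5 - 93*A^-9 - 7*A^-13
  A^-5 * (15*d^2 + 20*d^4 + d^6) = A^7 + 26*A^3 + 110*A^-1 + 170*A^-5 + 110*A^-9 + 26*A^-13 + A^-17
  A^-7 * (6*d^3 + 3*d^5) = -3*A^3 - 21*A^-1 - 48*A^-5 - 48*A^-9 - 21*A^-13 - 3*A^-17
  A^-9 * (d^4) = A^-1 + 4*A^-5 + 6*A^-9 + 4*A^-13 + A^-17
Summing the groups: <K> = -A^15 + A^11 - 2*A^7 + 3*A^3 - 3*A^-1 + 3*A^-5 - 3*A^-9 + 2*A^-13 - A^-17
Normalise by the writhe: (-A^3)^(-w) = (-A^3)^(-1) = -A^-3, so f(A) = -A^-3 * <K> = A^12 - A^8 + 2*A^4 - 3 + 3*A^-4 - 3*A^-8 + 3*A^-12 - 2*A^-16 + A^-20.
Substitute A = t^(-1/4), i.e. A^e → t^(-e/4): V(t) = t^5 - 2*t^4 + 3*t^3 - 3*t^2 + 3*t - 3 + 2*t^-1 - t^-2 + t^-3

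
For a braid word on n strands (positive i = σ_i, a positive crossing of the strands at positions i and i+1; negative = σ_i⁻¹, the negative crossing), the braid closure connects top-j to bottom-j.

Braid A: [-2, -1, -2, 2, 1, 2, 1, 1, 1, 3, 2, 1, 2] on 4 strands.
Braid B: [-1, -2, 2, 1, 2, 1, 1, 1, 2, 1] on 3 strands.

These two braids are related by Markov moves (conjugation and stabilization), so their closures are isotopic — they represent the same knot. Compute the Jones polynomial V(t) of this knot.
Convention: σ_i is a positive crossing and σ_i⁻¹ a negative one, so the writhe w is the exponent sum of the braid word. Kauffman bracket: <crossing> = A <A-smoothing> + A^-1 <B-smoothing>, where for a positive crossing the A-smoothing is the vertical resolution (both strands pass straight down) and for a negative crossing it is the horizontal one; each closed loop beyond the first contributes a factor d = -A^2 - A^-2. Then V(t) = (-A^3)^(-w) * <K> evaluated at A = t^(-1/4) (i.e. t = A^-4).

-t^7 + t^6 - t^5 + t^4 + t^2

Derivation:
Markov-equivalent braids have isotopic closures, hence identical knot invariants. Strip the Markov moves from each word to reach a common short braid β, then compute V(t) once on β.
Braid A: s2^-1 s1^-1 s2^-1 s2 s1 s2 s1 s1 s1 s3 s2 s1 s2 on 4 strands reduces by inverse Markov moves (closure unchanged at each step):
  Deconjugate: the word is γ·β·γ⁻¹ with γ = s2^-1 s1^-1 (prefix) and γ⁻¹ = s1 s2 (suffix); strip both.
  Deconjugate: the word is γ·β·γ⁻¹ with γ = s2^-1 (prefix) and γ⁻¹ = s2 (suffix); strip both.
  Destabilize: the word has the form β·s3 where s3 occurs only as the final letter (β ∈ B_3); drop it and the last strand → 3 strands.
Reduced to β = s2 s1 s2 s1 s1 s1 on 3 strands, 6 crossings.
Braid B: s1^-1 s2^-1 s2 s1 s2 s1 s1 s1 s2 s1 on 3 strands reduces by inverse Markov moves (closure unchanged at each step):
  Deconjugate: the word is γ·β·γ⁻¹ with γ = s1^-1 s2^-1 (prefix) and γ⁻¹ = s2 s1 (suffix); strip both.
Reduced to β = s2 s1 s2 s1 s1 s1 on 3 strands, 6 crossings.
Both give the same β = s2 s1 s2 s1 s1 s1 on 3 strands, so one state sum suffices:
Braid: s2 s1 s2 s1 s1 s1 on 3 strands, 6 crossings.
Writhe w = (#positive) - (#negative) = 6 - 0 = 6.
Computing the Kauffman bracket via state sum. There are 2^6 = 64 states.
Smooth each crossing (0=||, 1=⌣⌢); contribution A^(Σ sign_k(1-2s_k)) * d^(L-1).
Tabulate the states by total A-exponent and number of loops L (A-exp: L × count):
  A^6: L=3 ×1
  A^4: L=2 ×6
  A^2: L=1 ×8, L=3 ×7
  A^0: L=2 ×16, L=4 ×4
  A^-2: L=1 ×3, L=3 ×11, L=5 ×1
  A^-4: L=2 ×3, L=4 ×3
  A^-6: L=3 ×1
Each group contributes A^e * Σ count * d^(L-1):
Powers of d = -A^2 - A^-2: d^2 = A^4 + 2 + A^-4; d^3 = -A^6 - 3*A^2 - 3*A^-2 - A^-6; d^4 = A^8 + 4*A^4 + 6 + 4*A^-4 + A^-8.
  A^6 * (d^2) = A^10 + 2*A^6 + A^2
  A^4 * (6*d) = -6*A^6 - 6*A^2
  A^2 * (8 + 7*d^2) = 7*A^6 + 22*A^2 + 7*A^-2
  A^0 * (16*d + 4*d^3) = -4*A^6 - 28*A^2 - 28*A^-2 - 4*A^-6
  A^-2 * (3 + 11*d^2 + d^4) = A^6 + 15*A^2 + 31*A^-2 + 15*A^-6 + A^-10
  A^-4 * (3*d + 3*d^3) = -3*A^2 - 12*A^-2 - 12*A^-6 - 3*A^-10
  A^-6 * (d^2) = A^-2 + 2*A^-6 + A^-10
Summing the groups: <K> = A^10 + A^2 - A^-2 + A^-6 - A^-10
Normalise by the writhe: (-A^3)^(-w) = (-A^3)^(-6) = A^-18, so f(A) = A^-18 * <K> = A^-8 + A^-16 - A^-20 + A^-24 - A^-28.
Substitute A = t^(-1/4), i.e. A^e → t^(-e/4): V(t) = -t^7 + t^6 - t^5 + t^4 + t^2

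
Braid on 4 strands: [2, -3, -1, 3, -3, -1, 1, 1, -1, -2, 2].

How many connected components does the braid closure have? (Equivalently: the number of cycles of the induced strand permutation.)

Track the strand permutation on 4 strands, starting from identity.
  step 1: s2 swaps positions 2,3 -> [1 3 2 4]
  step 2: s3^-1 swaps positions 3,4 -> [1 3 4 2]
  step 3: s1^-1 swaps positions 1,2 -> [3 1 4 2]
  step 4: s3 swaps positions 3,4 -> [3 1 2 4]
  step 5: s3^-1 swaps positions 3,4 -> [3 1 4 2]
  step 6: s1^-1 swaps positions 1,2 -> [1 3 4 2]
  step 7: s1 swaps positions 1,2 -> [3 1 4 2]
  step 8: s1 swaps positions 1,2 -> [1 3 4 2]
  step 9: s1^-1 swaps positions 1,2 -> [3 1 4 2]
  step 10: s2^-1 swaps positions 2,3 -> [3 4 1 2]
  step 11: s2 swaps positions 2,3 -> [3 1 4 2]
Final permutation (position -> original strand): [3 1 4 2]
Closure components = cycle count of this permutation = 1.

Answer: 1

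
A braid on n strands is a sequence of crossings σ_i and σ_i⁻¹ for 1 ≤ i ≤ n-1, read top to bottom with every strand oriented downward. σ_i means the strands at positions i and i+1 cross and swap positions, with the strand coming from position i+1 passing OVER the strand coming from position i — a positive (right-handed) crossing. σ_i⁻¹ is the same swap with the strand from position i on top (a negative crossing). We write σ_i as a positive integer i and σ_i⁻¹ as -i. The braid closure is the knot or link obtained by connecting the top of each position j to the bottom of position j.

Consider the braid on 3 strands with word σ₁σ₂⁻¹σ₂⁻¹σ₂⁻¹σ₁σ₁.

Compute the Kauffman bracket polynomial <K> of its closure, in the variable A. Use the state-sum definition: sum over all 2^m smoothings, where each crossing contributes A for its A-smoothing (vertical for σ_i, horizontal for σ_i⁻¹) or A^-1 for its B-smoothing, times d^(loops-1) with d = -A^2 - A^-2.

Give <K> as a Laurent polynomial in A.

Braid: s1 s2^-1 s2^-1 s2^-1 s1 s1 on 3 strands, 6 crossings.
Writhe w = (#positive) - (#negative) = 3 - 3 = 0.
State-sum expansion of <K>. There are 2^6 = 64 states.
Each crossing splits two ways (0=vertical, 1=horizontal). The state's weight is A^(#A-smoothings - #B-smoothings) * d^(loops - 1).
Tabulate the states by total A-exponent and number of loops L (A-exp: L × count):
  A^6: L=4 ×1
  A^4: L=3 ×6
  A^2: L=2 ×12, L=4 ×3
  A^0: L=1 ×9, L=3 ×10, L=5 ×1
  A^-2: L=2 ×12, L=4 ×3
  A^-4: L=3 ×6
  A^-6: L=4 ×1
Each group contributes A^e * Σ count * d^(L-1):
Powers of d = -A^2 - A^-2: d^2 = A^4 + 2 + A^-4; d^3 = -A^6 - 3*A^2 - 3*A^-2 - A^-6; d^4 = A^8 + 4*A^4 + 6 + 4*A^-4 + A^-8.
  A^6 * (d^3) = -A^12 - 3*A^8 - 3*A^4 - 1
  A^4 * (6*d^2) = 6*A^8 + 12*A^4 + 6
  A^2 * (12*d + 3*d^3) = -3*A^8 - 21*A^4 - 21 - 3*A^-4
  A^0 * (9 + 10*d^2 + d^4) = A^8 + 14*A^4 + 35 + 14*A^-4 + A^-8
  A^-2 * (12*d + 3*d^3) = -3*A^4 - 21 - 21*A^-4 - 3*A^-8
  A^-4 * (6*d^2) = 6 + 12*A^-4 + 6*A^-8
  A^-6 * (d^3) = -1 - 3*A^-4 - 3*A^-8 - A^-12
Summing the groups: <K> = -A^12 + A^8 - A^4 + 3 - A^-4 + A^-8 - A^-12

Answer: -A^12 + A^8 - A^4 + 3 - A^-4 + A^-8 - A^-12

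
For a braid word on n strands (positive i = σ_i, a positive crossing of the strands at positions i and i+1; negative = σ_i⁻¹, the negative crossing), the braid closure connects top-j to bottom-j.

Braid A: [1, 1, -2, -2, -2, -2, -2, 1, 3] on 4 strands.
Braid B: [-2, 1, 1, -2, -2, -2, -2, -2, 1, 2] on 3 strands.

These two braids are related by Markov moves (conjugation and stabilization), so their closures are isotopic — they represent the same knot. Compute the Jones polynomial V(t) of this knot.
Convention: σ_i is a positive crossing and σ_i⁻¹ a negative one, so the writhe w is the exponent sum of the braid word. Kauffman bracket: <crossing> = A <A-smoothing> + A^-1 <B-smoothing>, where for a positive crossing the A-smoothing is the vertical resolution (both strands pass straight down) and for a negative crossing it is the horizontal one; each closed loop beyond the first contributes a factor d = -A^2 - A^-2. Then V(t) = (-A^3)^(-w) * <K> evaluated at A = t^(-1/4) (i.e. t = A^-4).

-t^2 + t - 1 + 3*t^-1 - 2*t^-2 + 3*t^-3 - 2*t^-4 + t^-5 - t^-6

Derivation:
Markov-equivalent braids have isotopic closures, hence identical knot invariants. Strip the Markov moves from each word to reach a common short braid β, then compute V(t) once on β.
Braid A: s1 s1 s2^-1 s2^-1 s2^-1 s2^-1 s2^-1 s1 s3 on 4 strands reduces by inverse Markov moves (closure unchanged at each step):
  Destabilize: the word has the form β·s3 where s3 occurs only as the final letter (β ∈ B_3); drop it and the last strand → 3 strands.
Reduced to β = s1 s1 s2^-1 s2^-1 s2^-1 s2^-1 s2^-1 s1 on 3 strands, 8 crossings.
Braid B: s2^-1 s1 s1 s2^-1 s2^-1 s2^-1 s2^-1 s2^-1 s1 s2 on 3 strands reduces by inverse Markov moves (closure unchanged at each step):
  Deconjugate: the word is γ·β·γ⁻¹ with γ = s2^-1 (prefix) and γ⁻¹ = s2 (suffix); strip both.
Reduced to β = s1 s1 s2^-1 s2^-1 s2^-1 s2^-1 s2^-1 s1 on 3 strands, 8 crossings.
Both give the same β = s1 s1 s2^-1 s2^-1 s2^-1 s2^-1 s2^-1 s1 on 3 strands, so one state sum suffices:
Braid: s1 s1 s2^-1 s2^-1 s2^-1 s2^-1 s2^-1 s1 on 3 strands, 8 crossings.
Writhe w = (#positive) - (#negative) = 3 - 5 = -2.
Computing the Kauffman bracket via state sum. There are 2^8 = 256 states.
Each crossing splits two ways (0=vertical, 1=horizontal). The state's weight is A^(#A-smoothings - #B-smoothings) * d^(loops - 1).
Tabulate the states by total A-exponent and number of loops L (A-exp: L × count):
  A^8: L=6 ×1
  A^6: L=5 ×8
  A^4: L=4 ×25, L=6 ×3
  A^2: L=3 ×40, L=5 ×15, L=7 ×1
  A^0: L=2 ×35, L=4 ×30, L=6 ×5
  A^-2: L=1 ×15, L=3 ×31, L=5 ×10
  A^-4: L=2 ×18, L=4 ×10
  A^-6: L=3 ×8
  A^-8: L=4 ×1
Each group contributes A^e * Σ count * d^(L-1):
Powers of d = -A^2 - A^-2: d^2 = A^4 + 2 + A^-4; d^3 = -A^6 - 3*A^2 - 3*A^-2 - A^-6; d^4 = A^8 + 4*A^4 + 6 + 4*A^-4 + A^-8; d^5 = -A^10 - 5*A^6 - 10*A^2 - 10*A^-2 - 5*A^-6 - A^-10; d^6 = A^12 + 6*A^8 + 15*A^4 + 20 + 15*A^-4 + 6*A^-8 + A^-12.
  A^8 * (d^5) = -A^18 - 5*A^14 - 10*A^10 - 10*A^6 - 5*A^2 - A^-2
  A^6 * (8*d^4) = 8*A^14 + 32*A^10 + 48*A^6 + 32*A^2 + 8*A^-2
  A^4 * (25*d^3 + 3*d^5) = -3*A^14 - 40*A^10 - 105*A^6 - 105*A^2 - 40*A^-2 - 3*A^-6
  A^2 * (40*d^2 + 15*d^4 + d^6) = A^14 + 21*A^10 + 115*A^6 + 190*A^2 + 115*A^-2 + 21*A^-6 + A^-10
  A^0 * (35*d + 30*d^3 + 5*d^5) = -5*A^10 - 55*A^6 - 175*A^2 - 175*A^-2 - 55*A^-6 - 5*A^-10
  A^-2 * (15 + 31*d^2 + 10*d^4) = 10*A^6 + 71*A^2 + 137*A^-2 + 71*A^-6 + 10*A^-10
  A^-4 * (18*d + 10*d^3) = -10*A^2 - 48*A^-2 - 48*A^-6 - 10*A^-10
  A^-6 * (8*d^2) = 8*A^-2 + 16*A^-6 + 8*A^-10
  A^-8 * (d^3) = -A^-2 - 3*A^-6 - 3*A^-10 - A^-14
Summing the groups: <K> = -A^18 + A^14 - 2*A^10 + 3*A^6 - 2*A^2 + 3*A^-2 - A^-6 + A^-10 - A^-14
Normalise by the writhe: (-A^3)^(-w) = (-A^3)^(2) = A^6, so f(A) = A^6 * <K> = -A^24 + A^20 - 2*A^16 + 3*A^12 - 2*A^8 + 3*A^4 - 1 + A^-4 - A^-8.
Substitute A = t^(-1/4), i.e. A^e → t^(-e/4): V(t) = -t^2 + t - 1 + 3*t^-1 - 2*t^-2 + 3*t^-3 - 2*t^-4 + t^-5 - t^-6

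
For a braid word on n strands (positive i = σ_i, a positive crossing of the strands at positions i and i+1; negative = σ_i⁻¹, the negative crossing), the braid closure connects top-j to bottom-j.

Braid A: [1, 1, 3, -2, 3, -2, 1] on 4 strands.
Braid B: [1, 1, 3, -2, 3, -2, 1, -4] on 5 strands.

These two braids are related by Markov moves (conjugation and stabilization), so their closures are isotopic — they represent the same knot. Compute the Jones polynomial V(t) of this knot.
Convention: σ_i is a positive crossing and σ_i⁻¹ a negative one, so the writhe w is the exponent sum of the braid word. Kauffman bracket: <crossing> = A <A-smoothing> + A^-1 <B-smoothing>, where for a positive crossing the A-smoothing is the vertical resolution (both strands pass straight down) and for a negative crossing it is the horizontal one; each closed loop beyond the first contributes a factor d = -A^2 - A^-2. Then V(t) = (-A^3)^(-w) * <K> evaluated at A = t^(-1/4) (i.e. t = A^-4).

-t^6 + 2*t^5 - 2*t^4 + 3*t^3 - 3*t^2 + 2*t - 1 + t^-1

Derivation:
Markov-equivalent braids have isotopic closures, hence identical knot invariants. Strip the Markov moves from each word to reach a common short braid β, then compute V(t) once on β.
Braid A: s1 s1 s3 s2^-1 s3 s2^-1 s1 on 4 strands has no conjugating prefix/suffix or stabilization to strip; take β = s1 s1 s3 s2^-1 s3 s2^-1 s1.
Braid B: s1 s1 s3 s2^-1 s3 s2^-1 s1 s4^-1 on 5 strands reduces by inverse Markov moves (closure unchanged at each step):
  Destabilize: the word has the form β·s4^-1 where s4^-1 occurs only as the final letter (β ∈ B_4); drop it and the last strand → 4 strands.
Reduced to β = s1 s1 s3 s2^-1 s3 s2^-1 s1 on 4 strands, 7 crossings.
Both give the same β = s1 s1 s3 s2^-1 s3 s2^-1 s1 on 4 strands, so one state sum suffices:
Braid: s1 s1 s3 s2^-1 s3 s2^-1 s1 on 4 strands, 7 crossings.
Writhe w = (#positive) - (#negative) = 5 - 2 = 3.
Enumerate smoothing states for the bracket polynomial. There are 2^7 = 128 states.
Smooth each crossing (0=||, 1=⌣⌢); contribution A^(Σ sign_k(1-2s_k)) * d^(L-1).
Tabulate the states by total A-exponent and number of loops L (A-exp: L × count):
  A^7: L=4 ×1
  A^5: L=3 ×7
  A^3: L=2 ×17, L=4 ×4
  A^1: L=1 ×15, L=3 ×19, L=5 ×1
  A^-1: L=2 ×27, L=4 ×8
  A^-3: L=3 ×20, L=5 ×1
  A^-5: L=4 ×7
  A^-7: L=5 ×1
Each group contributes A^e * Σ count * d^(L-1):
Powers of d = -A^2 - A^-2: d^2 = A^4 + 2 + A^-4; d^3 = -A^6 - 3*A^2 - 3*A^-2 - A^-6; d^4 = A^8 + 4*A^4 + 6 + 4*A^-4 + A^-8.
  A^7 * (d^3) = -A^13 - 3*A^9 - 3*A^5 - A
  A^5 * (7*d^2) = 7*A^9 + 14*A^5 + 7*A
  A^3 * (17*d + 4*d^3) = -4*A^9 - 29*A^5 - 29*A - 4*A^-3
  A^1 * (15 + 19*d^2 + d^4) = A^9 + 23*A^5 + 59*A + 23*A^-3 + A^-7
  A^-1 * (27*d + 8*d^3) = -8*A^5 - 51*A - 51*A^-3 - 8*A^-7
  A^-3 * (20*d^2 + d^4) = A^5 + 24*A + 46*A^-3 + 24*A^-7 + A^-11
  A^-5 * (7*d^3) = -7*A - 21*A^-3 - 21*A^-7 - 7*A^-11
  A^-7 * (d^4) = A + 4*A^-3 + 6*A^-7 + 4*A^-11 + A^-15
Summing the groups: <K> = -A^13 + A^9 - 2*A^5 + 3*A - 3*A^-3 + 2*A^-7 - 2*A^-11 + A^-15
Normalise by the writhe: (-A^3)^(-w) = (-A^3)^(-3) = -A^-9, so f(A) = -A^-9 * <K> = A^4 - 1 + 2*A^-4 - 3*A^-8 + 3*A^-12 - 2*A^-16 + 2*A^-20 - A^-24.
Substitute A = t^(-1/4), i.e. A^e → t^(-e/4): V(t) = -t^6 + 2*t^5 - 2*t^4 + 3*t^3 - 3*t^2 + 2*t - 1 + t^-1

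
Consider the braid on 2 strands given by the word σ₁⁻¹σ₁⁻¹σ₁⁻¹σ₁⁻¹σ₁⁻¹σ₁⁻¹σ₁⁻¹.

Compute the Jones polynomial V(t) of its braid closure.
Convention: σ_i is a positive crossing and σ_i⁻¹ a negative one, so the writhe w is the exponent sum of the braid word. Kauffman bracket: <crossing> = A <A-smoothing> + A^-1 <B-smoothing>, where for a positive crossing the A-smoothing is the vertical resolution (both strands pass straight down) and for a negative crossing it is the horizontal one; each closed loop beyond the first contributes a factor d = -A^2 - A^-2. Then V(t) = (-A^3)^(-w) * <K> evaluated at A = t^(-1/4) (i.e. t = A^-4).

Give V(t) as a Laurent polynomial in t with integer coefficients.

Braid: s1^-1 s1^-1 s1^-1 s1^-1 s1^-1 s1^-1 s1^-1 on 2 strands, 7 crossings.
Writhe w = (#positive) - (#negative) = 0 - 7 = -7.
Enumerate smoothing states for the bracket polynomial. There are 2^7 = 128 states.
For each crossing: s=0 is the vertical smoothing, s=1 horizontal. Crossing k contributes A^(sign_k * (1 - 2*s_k)); loop factor d = -A^2 - A^-2.
Tabulate the states by total A-exponent and number of loops L (A-exp: L × count):
  A^7: L=7 ×1
  A^5: L=6 ×7
  A^3: L=5 ×21
  A^1: L=4 ×35
  A^-1: L=3 ×35
  A^-3: L=2 ×21
  A^-5: L=1 ×7
  A^-7: L=2 ×1
Each group contributes A^e * Σ count * d^(L-1):
Powers of d = -A^2 - A^-2: d^2 = A^4 + 2 + A^-4; d^3 = -A^6 - 3*A^2 - 3*A^-2 - A^-6; d^4 = A^8 + 4*A^4 + 6 + 4*A^-4 + A^-8; d^5 = -A^10 - 5*A^6 - 10*A^2 - 10*A^-2 - 5*A^-6 - A^-10; d^6 = A^12 + 6*A^8 + 15*A^4 + 20 + 15*A^-4 + 6*A^-8 + A^-12.
  A^7 * (d^6) = A^19 + 6*A^15 + 15*A^11 + 20*A^7 + 15*A^3 + 6*A^-1 + A^-5
  A^5 * (7*d^5) = -7*A^15 - 35*A^11 - 70*A^7 - 70*A^3 - 35*A^-1 - 7*A^-5
  A^3 * (21*d^4) = 21*A^11 + 84*A^7 + 126*A^3 + 84*A^-1 + 21*A^-5
  A^1 * (35*d^3) = -35*A^7 - 105*A^3 - 105*A^-1 - 35*A^-5
  A^-1 * (35*d^2) = 35*A^3 + 70*A^-1 + 35*A^-5
  A^-3 * (21*d) = -21*A^-1 - 21*A^-5
  A^-5 * (7) = 7*A^-5
  A^-7 * (d) = -A^-5 - A^-9
Summing the groups: <K> = A^19 - A^15 + A^11 - A^7 + A^3 - A^-1 - A^-9
Normalise by the writhe: (-A^3)^(-w) = (-A^3)^(7) = -A^21, so f(A) = -A^21 * <K> = -A^40 + A^36 - A^32 + A^28 - A^24 + A^20 + A^12.
Substitute A = t^(-1/4), i.e. A^e → t^(-e/4): V(t) = t^-3 + t^-5 - t^-6 + t^-7 - t^-8 + t^-9 - t^-10

Answer: t^-3 + t^-5 - t^-6 + t^-7 - t^-8 + t^-9 - t^-10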